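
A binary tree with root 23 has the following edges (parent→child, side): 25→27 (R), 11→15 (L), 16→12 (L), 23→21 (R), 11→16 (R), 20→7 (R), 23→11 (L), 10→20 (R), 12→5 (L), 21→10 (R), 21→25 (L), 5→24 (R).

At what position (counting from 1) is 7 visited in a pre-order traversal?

13

Pre-order visits the node, then its left subtree, then its right subtree.
Visit 23.
At 23: go left to 11.
  Visit 11.
  At 11: go left to 15.
    15 is a leaf — visit 15.
  At 11: go right to 16.
    Visit 16.
    At 16: go left to 12.
      Visit 12.
      At 12: go left to 5.
        Visit 5.
        At 5: no left child.
        At 5: go right to 24.
          24 is a leaf — visit 24.
      At 12: no right child.
    At 16: no right child.
At 23: go right to 21.
  Visit 21.
  At 21: go left to 25.
    Visit 25.
    At 25: no left child.
    At 25: go right to 27.
      27 is a leaf — visit 27.
  At 21: go right to 10.
    Visit 10.
    At 10: no left child.
    At 10: go right to 20.
      Visit 20.
      At 20: no left child.
      At 20: go right to 7.
        7 is a leaf — visit 7.
Full pre-order sequence: 23, 11, 15, 16, 12, 5, 24, 21, 25, 27, 10, 20, 7.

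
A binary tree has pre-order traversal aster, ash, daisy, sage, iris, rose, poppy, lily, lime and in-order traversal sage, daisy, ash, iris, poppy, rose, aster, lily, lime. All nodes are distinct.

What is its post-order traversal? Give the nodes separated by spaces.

sage daisy poppy rose iris ash lime lily aster

The first element of pre-order is the root; it splits in-order into left and right subtrees.
Root aster: left subtree has 6 nodes {sage, daisy, ash, iris, poppy, rose}, right has 2 {lily, lime}.
  Root ash: left subtree has 2 nodes {sage, daisy}, right has 3 {iris, poppy, rose}.
    Root daisy: left subtree has 1 node {sage}, right has 0 { }.
    Root iris: left subtree has 0 nodes { }, right has 2 {poppy, rose}.
      Root rose: left subtree has 1 node {poppy}, right has 0 { }.
  Root lily: left subtree has 0 nodes { }, right has 1 {lime}.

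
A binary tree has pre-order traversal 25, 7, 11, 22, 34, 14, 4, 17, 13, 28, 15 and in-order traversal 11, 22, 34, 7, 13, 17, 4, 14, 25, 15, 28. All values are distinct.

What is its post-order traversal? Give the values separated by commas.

The first element of pre-order is the root; it splits in-order into left and right subtrees.
Root 25: left subtree has 8 nodes {11, 22, 34, 7, 13, 17, 4, 14}, right has 2 {15, 28}.
  Root 7: left subtree has 3 nodes {11, 22, 34}, right has 4 {13, 17, 4, 14}.
    Root 11: left subtree has 0 nodes { }, right has 2 {22, 34}.
      Root 22: left subtree has 0 nodes { }, right has 1 {34}.
    Root 14: left subtree has 3 nodes {13, 17, 4}, right has 0 { }.
      Root 4: left subtree has 2 nodes {13, 17}, right has 0 { }.
        Root 17: left subtree has 1 node {13}, right has 0 { }.
  Root 28: left subtree has 1 node {15}, right has 0 { }.

34, 22, 11, 13, 17, 4, 14, 7, 15, 28, 25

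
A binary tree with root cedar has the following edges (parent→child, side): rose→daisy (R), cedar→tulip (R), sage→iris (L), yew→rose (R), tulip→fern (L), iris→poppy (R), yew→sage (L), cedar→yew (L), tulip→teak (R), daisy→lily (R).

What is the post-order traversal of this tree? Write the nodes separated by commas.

Post-order visits the left subtree, then the right subtree, then the node.
At cedar: go left to yew.
  At yew: go left to sage.
    At sage: go left to iris.
      At iris: no left child.
      At iris: go right to poppy.
        poppy is a leaf — visit poppy.
      Visit iris.
    At sage: no right child.
    Visit sage.
  At yew: go right to rose.
    At rose: no left child.
    At rose: go right to daisy.
      At daisy: no left child.
      At daisy: go right to lily.
        lily is a leaf — visit lily.
      Visit daisy.
    Visit rose.
  Visit yew.
At cedar: go right to tulip.
  At tulip: go left to fern.
    fern is a leaf — visit fern.
  At tulip: go right to teak.
    teak is a leaf — visit teak.
  Visit tulip.
Visit cedar.

poppy, iris, sage, lily, daisy, rose, yew, fern, teak, tulip, cedar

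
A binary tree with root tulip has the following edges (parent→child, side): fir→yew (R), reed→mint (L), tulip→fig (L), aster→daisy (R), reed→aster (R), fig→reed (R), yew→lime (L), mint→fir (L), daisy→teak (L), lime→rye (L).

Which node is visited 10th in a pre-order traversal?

Pre-order visits the node, then its left subtree, then its right subtree.
Visit tulip.
At tulip: go left to fig.
  Visit fig.
  At fig: no left child.
  At fig: go right to reed.
    Visit reed.
    At reed: go left to mint.
      Visit mint.
      At mint: go left to fir.
        Visit fir.
        At fir: no left child.
        At fir: go right to yew.
          Visit yew.
          At yew: go left to lime.
            Visit lime.
            At lime: go left to rye.
              rye is a leaf — visit rye.
            At lime: no right child.
          At yew: no right child.
      At mint: no right child.
    At reed: go right to aster.
      Visit aster.
      At aster: no left child.
      At aster: go right to daisy.
        Visit daisy.
        At daisy: go left to teak.
          teak is a leaf — visit teak.
        At daisy: no right child.
At tulip: no right child.
Full pre-order sequence: tulip, fig, reed, mint, fir, yew, lime, rye, aster, daisy, teak.

daisy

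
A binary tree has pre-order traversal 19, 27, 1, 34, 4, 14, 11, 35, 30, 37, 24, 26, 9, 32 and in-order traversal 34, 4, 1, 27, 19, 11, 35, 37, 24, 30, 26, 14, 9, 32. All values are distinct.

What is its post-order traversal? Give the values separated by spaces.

4 34 1 27 24 37 26 30 35 11 32 9 14 19

The first element of pre-order is the root; it splits in-order into left and right subtrees.
Root 19: left subtree has 4 nodes {34, 4, 1, 27}, right has 9 {11, 35, 37, 24, 30, 26, 14, 9, 32}.
  Root 27: left subtree has 3 nodes {34, 4, 1}, right has 0 { }.
    Root 1: left subtree has 2 nodes {34, 4}, right has 0 { }.
      Root 34: left subtree has 0 nodes { }, right has 1 {4}.
  Root 14: left subtree has 6 nodes {11, 35, 37, 24, 30, 26}, right has 2 {9, 32}.
    Root 11: left subtree has 0 nodes { }, right has 5 {35, 37, 24, 30, 26}.
      Root 35: left subtree has 0 nodes { }, right has 4 {37, 24, 30, 26}.
        Root 30: left subtree has 2 nodes {37, 24}, right has 1 {26}.
          Root 37: left subtree has 0 nodes { }, right has 1 {24}.
    Root 9: left subtree has 0 nodes { }, right has 1 {32}.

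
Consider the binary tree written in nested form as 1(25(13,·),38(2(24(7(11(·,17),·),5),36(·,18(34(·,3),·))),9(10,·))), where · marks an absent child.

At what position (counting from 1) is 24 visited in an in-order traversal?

7

In-order visits the left subtree, then the node, then the right subtree.
At 1: go left to 25.
  At 25: go left to 13.
    13 is a leaf — visit 13.
  Visit 25.
  At 25: no right child.
Visit 1.
At 1: go right to 38.
  At 38: go left to 2.
    At 2: go left to 24.
      At 24: go left to 7.
        At 7: go left to 11.
          At 11: no left child.
          Visit 11.
          At 11: go right to 17.
            17 is a leaf — visit 17.
        Visit 7.
        At 7: no right child.
      Visit 24.
      At 24: go right to 5.
        5 is a leaf — visit 5.
    Visit 2.
    At 2: go right to 36.
      At 36: no left child.
      Visit 36.
      At 36: go right to 18.
        At 18: go left to 34.
          At 34: no left child.
          Visit 34.
          At 34: go right to 3.
            3 is a leaf — visit 3.
        Visit 18.
        At 18: no right child.
  Visit 38.
  At 38: go right to 9.
    At 9: go left to 10.
      10 is a leaf — visit 10.
    Visit 9.
    At 9: no right child.
Full in-order sequence: 13, 25, 1, 11, 17, 7, 24, 5, 2, 36, 34, 3, 18, 38, 10, 9.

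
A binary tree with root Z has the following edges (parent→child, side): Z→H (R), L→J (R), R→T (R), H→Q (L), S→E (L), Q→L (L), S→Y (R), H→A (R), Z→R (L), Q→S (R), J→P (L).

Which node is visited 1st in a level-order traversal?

Z

Level-order visits nodes level by level from the root, left to right within each level.
Level 0: Z
Level 1: R, H
Level 2: T, Q, A
Level 3: L, S
Level 4: J, E, Y
Level 5: P
Full level-order sequence: Z, R, H, T, Q, A, L, S, J, E, Y, P.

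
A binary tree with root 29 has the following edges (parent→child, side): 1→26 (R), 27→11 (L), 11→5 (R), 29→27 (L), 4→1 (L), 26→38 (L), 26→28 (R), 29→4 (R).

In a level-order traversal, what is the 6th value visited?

Level-order visits nodes level by level from the root, left to right within each level.
Level 0: 29
Level 1: 27, 4
Level 2: 11, 1
Level 3: 5, 26
Level 4: 38, 28
Full level-order sequence: 29, 27, 4, 11, 1, 5, 26, 38, 28.

5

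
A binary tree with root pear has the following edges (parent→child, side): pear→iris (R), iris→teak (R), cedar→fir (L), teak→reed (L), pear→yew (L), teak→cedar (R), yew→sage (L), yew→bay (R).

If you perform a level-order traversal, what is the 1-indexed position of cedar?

8

Level-order visits nodes level by level from the root, left to right within each level.
Level 0: pear
Level 1: yew, iris
Level 2: sage, bay, teak
Level 3: reed, cedar
Level 4: fir
Full level-order sequence: pear, yew, iris, sage, bay, teak, reed, cedar, fir.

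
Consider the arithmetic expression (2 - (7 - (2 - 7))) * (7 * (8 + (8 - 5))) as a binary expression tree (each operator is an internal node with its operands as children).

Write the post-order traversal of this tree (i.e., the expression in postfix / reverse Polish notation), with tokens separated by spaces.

2 7 2 7 - - - 7 8 8 5 - + * *

Post-order on an expression tree gives postfix notation: for each operator, emit left operand, right operand, then the operator.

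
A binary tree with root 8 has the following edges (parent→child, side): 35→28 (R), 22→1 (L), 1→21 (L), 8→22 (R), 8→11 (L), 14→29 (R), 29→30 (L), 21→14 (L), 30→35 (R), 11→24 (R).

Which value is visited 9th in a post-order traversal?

1

Post-order visits the left subtree, then the right subtree, then the node.
At 8: go left to 11.
  At 11: no left child.
  At 11: go right to 24.
    24 is a leaf — visit 24.
  Visit 11.
At 8: go right to 22.
  At 22: go left to 1.
    At 1: go left to 21.
      At 21: go left to 14.
        At 14: no left child.
        At 14: go right to 29.
          At 29: go left to 30.
            At 30: no left child.
            At 30: go right to 35.
              At 35: no left child.
              At 35: go right to 28.
                28 is a leaf — visit 28.
              Visit 35.
            Visit 30.
          At 29: no right child.
          Visit 29.
        Visit 14.
      At 21: no right child.
      Visit 21.
    At 1: no right child.
    Visit 1.
  At 22: no right child.
  Visit 22.
Visit 8.
Full post-order sequence: 24, 11, 28, 35, 30, 29, 14, 21, 1, 22, 8.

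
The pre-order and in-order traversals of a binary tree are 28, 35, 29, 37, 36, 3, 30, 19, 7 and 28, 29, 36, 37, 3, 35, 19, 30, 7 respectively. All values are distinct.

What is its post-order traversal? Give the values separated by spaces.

36 3 37 29 19 7 30 35 28

The first element of pre-order is the root; it splits in-order into left and right subtrees.
Root 28: left subtree has 0 nodes { }, right has 8 {29, 36, 37, 3, 35, 19, 30, 7}.
  Root 35: left subtree has 4 nodes {29, 36, 37, 3}, right has 3 {19, 30, 7}.
    Root 29: left subtree has 0 nodes { }, right has 3 {36, 37, 3}.
      Root 37: left subtree has 1 node {36}, right has 1 {3}.
    Root 30: left subtree has 1 node {19}, right has 1 {7}.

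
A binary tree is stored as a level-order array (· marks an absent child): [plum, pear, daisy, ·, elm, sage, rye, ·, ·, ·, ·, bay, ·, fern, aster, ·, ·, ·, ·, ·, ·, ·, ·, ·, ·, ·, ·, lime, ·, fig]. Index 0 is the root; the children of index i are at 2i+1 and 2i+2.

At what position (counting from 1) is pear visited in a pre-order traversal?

2

Pre-order visits the node, then its left subtree, then its right subtree.
Visit plum.
At plum: go left to pear.
  Visit pear.
  At pear: no left child.
  At pear: go right to elm.
    elm is a leaf — visit elm.
At plum: go right to daisy.
  Visit daisy.
  At daisy: go left to sage.
    Visit sage.
    At sage: go left to bay.
      bay is a leaf — visit bay.
    At sage: no right child.
  At daisy: go right to rye.
    Visit rye.
    At rye: go left to fern.
      Visit fern.
      At fern: go left to lime.
        lime is a leaf — visit lime.
      At fern: no right child.
    At rye: go right to aster.
      Visit aster.
      At aster: go left to fig.
        fig is a leaf — visit fig.
      At aster: no right child.
Full pre-order sequence: plum, pear, elm, daisy, sage, bay, rye, fern, lime, aster, fig.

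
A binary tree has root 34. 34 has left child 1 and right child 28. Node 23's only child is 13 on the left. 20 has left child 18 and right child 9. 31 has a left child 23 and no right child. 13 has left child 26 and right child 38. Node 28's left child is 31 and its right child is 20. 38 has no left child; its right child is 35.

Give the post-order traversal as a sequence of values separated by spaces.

Post-order visits the left subtree, then the right subtree, then the node.
At 34: go left to 1.
  1 is a leaf — visit 1.
At 34: go right to 28.
  At 28: go left to 31.
    At 31: go left to 23.
      At 23: go left to 13.
        At 13: go left to 26.
          26 is a leaf — visit 26.
        At 13: go right to 38.
          At 38: no left child.
          At 38: go right to 35.
            35 is a leaf — visit 35.
          Visit 38.
        Visit 13.
      At 23: no right child.
      Visit 23.
    At 31: no right child.
    Visit 31.
  At 28: go right to 20.
    At 20: go left to 18.
      18 is a leaf — visit 18.
    At 20: go right to 9.
      9 is a leaf — visit 9.
    Visit 20.
  Visit 28.
Visit 34.

1 26 35 38 13 23 31 18 9 20 28 34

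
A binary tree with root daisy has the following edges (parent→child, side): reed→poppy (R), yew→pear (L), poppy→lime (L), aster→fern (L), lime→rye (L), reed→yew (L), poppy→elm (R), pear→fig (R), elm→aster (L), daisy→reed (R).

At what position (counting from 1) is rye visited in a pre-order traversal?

Pre-order visits the node, then its left subtree, then its right subtree.
Visit daisy.
At daisy: no left child.
At daisy: go right to reed.
  Visit reed.
  At reed: go left to yew.
    Visit yew.
    At yew: go left to pear.
      Visit pear.
      At pear: no left child.
      At pear: go right to fig.
        fig is a leaf — visit fig.
    At yew: no right child.
  At reed: go right to poppy.
    Visit poppy.
    At poppy: go left to lime.
      Visit lime.
      At lime: go left to rye.
        rye is a leaf — visit rye.
      At lime: no right child.
    At poppy: go right to elm.
      Visit elm.
      At elm: go left to aster.
        Visit aster.
        At aster: go left to fern.
          fern is a leaf — visit fern.
        At aster: no right child.
      At elm: no right child.
Full pre-order sequence: daisy, reed, yew, pear, fig, poppy, lime, rye, elm, aster, fern.

8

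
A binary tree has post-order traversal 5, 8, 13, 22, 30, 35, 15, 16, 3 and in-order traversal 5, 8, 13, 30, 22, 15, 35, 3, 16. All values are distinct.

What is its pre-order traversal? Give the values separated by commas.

3, 15, 30, 13, 8, 5, 22, 35, 16

The last element of post-order is the root; it splits in-order into left and right subtrees.
Root 3: left subtree has 7 nodes {5, 8, 13, 30, 22, 15, 35}, right has 1 {16}.
  Root 15: left subtree has 5 nodes {5, 8, 13, 30, 22}, right has 1 {35}.
    Root 30: left subtree has 3 nodes {5, 8, 13}, right has 1 {22}.
      Root 13: left subtree has 2 nodes {5, 8}, right has 0 { }.
        Root 8: left subtree has 1 node {5}, right has 0 { }.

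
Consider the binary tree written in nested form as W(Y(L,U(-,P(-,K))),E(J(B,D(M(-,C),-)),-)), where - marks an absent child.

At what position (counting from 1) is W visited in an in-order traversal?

6

In-order visits the left subtree, then the node, then the right subtree.
At W: go left to Y.
  At Y: go left to L.
    L is a leaf — visit L.
  Visit Y.
  At Y: go right to U.
    At U: no left child.
    Visit U.
    At U: go right to P.
      At P: no left child.
      Visit P.
      At P: go right to K.
        K is a leaf — visit K.
Visit W.
At W: go right to E.
  At E: go left to J.
    At J: go left to B.
      B is a leaf — visit B.
    Visit J.
    At J: go right to D.
      At D: go left to M.
        At M: no left child.
        Visit M.
        At M: go right to C.
          C is a leaf — visit C.
      Visit D.
      At D: no right child.
  Visit E.
  At E: no right child.
Full in-order sequence: L, Y, U, P, K, W, B, J, M, C, D, E.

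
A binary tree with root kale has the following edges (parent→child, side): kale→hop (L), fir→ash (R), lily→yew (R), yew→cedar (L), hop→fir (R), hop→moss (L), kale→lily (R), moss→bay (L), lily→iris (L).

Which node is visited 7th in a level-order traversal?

yew

Level-order visits nodes level by level from the root, left to right within each level.
Level 0: kale
Level 1: hop, lily
Level 2: moss, fir, iris, yew
Level 3: bay, ash, cedar
Full level-order sequence: kale, hop, lily, moss, fir, iris, yew, bay, ash, cedar.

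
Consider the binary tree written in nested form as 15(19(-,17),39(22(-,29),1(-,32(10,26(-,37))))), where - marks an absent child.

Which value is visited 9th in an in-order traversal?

32

In-order visits the left subtree, then the node, then the right subtree.
At 15: go left to 19.
  At 19: no left child.
  Visit 19.
  At 19: go right to 17.
    17 is a leaf — visit 17.
Visit 15.
At 15: go right to 39.
  At 39: go left to 22.
    At 22: no left child.
    Visit 22.
    At 22: go right to 29.
      29 is a leaf — visit 29.
  Visit 39.
  At 39: go right to 1.
    At 1: no left child.
    Visit 1.
    At 1: go right to 32.
      At 32: go left to 10.
        10 is a leaf — visit 10.
      Visit 32.
      At 32: go right to 26.
        At 26: no left child.
        Visit 26.
        At 26: go right to 37.
          37 is a leaf — visit 37.
Full in-order sequence: 19, 17, 15, 22, 29, 39, 1, 10, 32, 26, 37.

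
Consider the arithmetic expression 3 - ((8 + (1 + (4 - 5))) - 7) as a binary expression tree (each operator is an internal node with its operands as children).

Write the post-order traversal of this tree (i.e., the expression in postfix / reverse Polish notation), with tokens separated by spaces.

3 8 1 4 5 - + + 7 - -

Post-order on an expression tree gives postfix notation: for each operator, emit left operand, right operand, then the operator.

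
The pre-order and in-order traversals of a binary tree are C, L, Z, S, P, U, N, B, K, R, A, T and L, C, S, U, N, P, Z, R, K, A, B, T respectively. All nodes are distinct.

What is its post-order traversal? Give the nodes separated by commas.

The first element of pre-order is the root; it splits in-order into left and right subtrees.
Root C: left subtree has 1 node {L}, right has 10 {S, U, N, P, Z, R, K, A, B, T}.
  Root Z: left subtree has 4 nodes {S, U, N, P}, right has 5 {R, K, A, B, T}.
    Root S: left subtree has 0 nodes { }, right has 3 {U, N, P}.
      Root P: left subtree has 2 nodes {U, N}, right has 0 { }.
        Root U: left subtree has 0 nodes { }, right has 1 {N}.
    Root B: left subtree has 3 nodes {R, K, A}, right has 1 {T}.
      Root K: left subtree has 1 node {R}, right has 1 {A}.

L, N, U, P, S, R, A, K, T, B, Z, C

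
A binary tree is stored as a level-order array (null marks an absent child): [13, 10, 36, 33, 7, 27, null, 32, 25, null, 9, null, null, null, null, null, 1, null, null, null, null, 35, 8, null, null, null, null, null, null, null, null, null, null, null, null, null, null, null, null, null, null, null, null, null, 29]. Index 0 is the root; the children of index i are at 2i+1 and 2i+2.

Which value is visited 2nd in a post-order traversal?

Post-order visits the left subtree, then the right subtree, then the node.
At 13: go left to 10.
  At 10: go left to 33.
    At 33: go left to 32.
      At 32: no left child.
      At 32: go right to 1.
        1 is a leaf — visit 1.
      Visit 32.
    At 33: go right to 25.
      25 is a leaf — visit 25.
    Visit 33.
  At 10: go right to 7.
    At 7: no left child.
    At 7: go right to 9.
      At 9: go left to 35.
        At 35: no left child.
        At 35: go right to 29.
          29 is a leaf — visit 29.
        Visit 35.
      At 9: go right to 8.
        8 is a leaf — visit 8.
      Visit 9.
    Visit 7.
  Visit 10.
At 13: go right to 36.
  At 36: go left to 27.
    27 is a leaf — visit 27.
  At 36: no right child.
  Visit 36.
Visit 13.
Full post-order sequence: 1, 32, 25, 33, 29, 35, 8, 9, 7, 10, 27, 36, 13.

32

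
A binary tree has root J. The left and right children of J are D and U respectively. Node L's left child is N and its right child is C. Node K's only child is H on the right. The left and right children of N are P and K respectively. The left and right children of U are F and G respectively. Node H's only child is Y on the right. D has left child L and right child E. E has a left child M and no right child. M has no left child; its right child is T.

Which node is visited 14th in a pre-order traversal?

Pre-order visits the node, then its left subtree, then its right subtree.
Visit J.
At J: go left to D.
  Visit D.
  At D: go left to L.
    Visit L.
    At L: go left to N.
      Visit N.
      At N: go left to P.
        P is a leaf — visit P.
      At N: go right to K.
        Visit K.
        At K: no left child.
        At K: go right to H.
          Visit H.
          At H: no left child.
          At H: go right to Y.
            Y is a leaf — visit Y.
    At L: go right to C.
      C is a leaf — visit C.
  At D: go right to E.
    Visit E.
    At E: go left to M.
      Visit M.
      At M: no left child.
      At M: go right to T.
        T is a leaf — visit T.
    At E: no right child.
At J: go right to U.
  Visit U.
  At U: go left to F.
    F is a leaf — visit F.
  At U: go right to G.
    G is a leaf — visit G.
Full pre-order sequence: J, D, L, N, P, K, H, Y, C, E, M, T, U, F, G.

F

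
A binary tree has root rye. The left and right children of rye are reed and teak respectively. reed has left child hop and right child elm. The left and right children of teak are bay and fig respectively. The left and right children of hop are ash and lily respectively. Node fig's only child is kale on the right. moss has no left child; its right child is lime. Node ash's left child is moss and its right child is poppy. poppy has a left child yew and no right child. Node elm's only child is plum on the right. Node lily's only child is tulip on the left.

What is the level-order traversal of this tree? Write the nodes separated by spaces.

Level-order visits nodes level by level from the root, left to right within each level.
Level 0: rye
Level 1: reed, teak
Level 2: hop, elm, bay, fig
Level 3: ash, lily, plum, kale
Level 4: moss, poppy, tulip
Level 5: lime, yew

rye reed teak hop elm bay fig ash lily plum kale moss poppy tulip lime yew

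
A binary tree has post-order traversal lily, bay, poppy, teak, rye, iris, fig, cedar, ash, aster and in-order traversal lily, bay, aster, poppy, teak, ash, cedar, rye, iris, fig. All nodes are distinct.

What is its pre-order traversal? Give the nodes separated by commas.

The last element of post-order is the root; it splits in-order into left and right subtrees.
Root aster: left subtree has 2 nodes {lily, bay}, right has 7 {poppy, teak, ash, cedar, rye, iris, fig}.
  Root bay: left subtree has 1 node {lily}, right has 0 { }.
  Root ash: left subtree has 2 nodes {poppy, teak}, right has 4 {cedar, rye, iris, fig}.
    Root teak: left subtree has 1 node {poppy}, right has 0 { }.
    Root cedar: left subtree has 0 nodes { }, right has 3 {rye, iris, fig}.
      Root fig: left subtree has 2 nodes {rye, iris}, right has 0 { }.
        Root iris: left subtree has 1 node {rye}, right has 0 { }.

aster, bay, lily, ash, teak, poppy, cedar, fig, iris, rye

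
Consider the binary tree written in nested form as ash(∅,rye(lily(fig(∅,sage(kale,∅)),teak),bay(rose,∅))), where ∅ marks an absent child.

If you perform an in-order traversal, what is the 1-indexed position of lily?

In-order visits the left subtree, then the node, then the right subtree.
At ash: no left child.
Visit ash.
At ash: go right to rye.
  At rye: go left to lily.
    At lily: go left to fig.
      At fig: no left child.
      Visit fig.
      At fig: go right to sage.
        At sage: go left to kale.
          kale is a leaf — visit kale.
        Visit sage.
        At sage: no right child.
    Visit lily.
    At lily: go right to teak.
      teak is a leaf — visit teak.
  Visit rye.
  At rye: go right to bay.
    At bay: go left to rose.
      rose is a leaf — visit rose.
    Visit bay.
    At bay: no right child.
Full in-order sequence: ash, fig, kale, sage, lily, teak, rye, rose, bay.

5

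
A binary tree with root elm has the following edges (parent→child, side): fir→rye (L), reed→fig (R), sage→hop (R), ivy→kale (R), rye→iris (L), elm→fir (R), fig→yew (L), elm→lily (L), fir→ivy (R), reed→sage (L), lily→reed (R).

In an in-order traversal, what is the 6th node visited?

fig

In-order visits the left subtree, then the node, then the right subtree.
At elm: go left to lily.
  At lily: no left child.
  Visit lily.
  At lily: go right to reed.
    At reed: go left to sage.
      At sage: no left child.
      Visit sage.
      At sage: go right to hop.
        hop is a leaf — visit hop.
    Visit reed.
    At reed: go right to fig.
      At fig: go left to yew.
        yew is a leaf — visit yew.
      Visit fig.
      At fig: no right child.
Visit elm.
At elm: go right to fir.
  At fir: go left to rye.
    At rye: go left to iris.
      iris is a leaf — visit iris.
    Visit rye.
    At rye: no right child.
  Visit fir.
  At fir: go right to ivy.
    At ivy: no left child.
    Visit ivy.
    At ivy: go right to kale.
      kale is a leaf — visit kale.
Full in-order sequence: lily, sage, hop, reed, yew, fig, elm, iris, rye, fir, ivy, kale.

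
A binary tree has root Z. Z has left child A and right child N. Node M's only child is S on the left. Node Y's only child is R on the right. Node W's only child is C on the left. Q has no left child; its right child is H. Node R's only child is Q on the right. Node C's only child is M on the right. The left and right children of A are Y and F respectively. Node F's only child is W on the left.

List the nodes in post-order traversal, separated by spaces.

Post-order visits the left subtree, then the right subtree, then the node.
At Z: go left to A.
  At A: go left to Y.
    At Y: no left child.
    At Y: go right to R.
      At R: no left child.
      At R: go right to Q.
        At Q: no left child.
        At Q: go right to H.
          H is a leaf — visit H.
        Visit Q.
      Visit R.
    Visit Y.
  At A: go right to F.
    At F: go left to W.
      At W: go left to C.
        At C: no left child.
        At C: go right to M.
          At M: go left to S.
            S is a leaf — visit S.
          At M: no right child.
          Visit M.
        Visit C.
      At W: no right child.
      Visit W.
    At F: no right child.
    Visit F.
  Visit A.
At Z: go right to N.
  N is a leaf — visit N.
Visit Z.

H Q R Y S M C W F A N Z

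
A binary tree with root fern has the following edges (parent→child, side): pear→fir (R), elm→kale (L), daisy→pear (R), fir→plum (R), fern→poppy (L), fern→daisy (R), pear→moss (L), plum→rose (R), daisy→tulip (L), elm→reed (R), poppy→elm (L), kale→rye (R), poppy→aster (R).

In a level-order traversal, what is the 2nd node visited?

poppy

Level-order visits nodes level by level from the root, left to right within each level.
Level 0: fern
Level 1: poppy, daisy
Level 2: elm, aster, tulip, pear
Level 3: kale, reed, moss, fir
Level 4: rye, plum
Level 5: rose
Full level-order sequence: fern, poppy, daisy, elm, aster, tulip, pear, kale, reed, moss, fir, rye, plum, rose.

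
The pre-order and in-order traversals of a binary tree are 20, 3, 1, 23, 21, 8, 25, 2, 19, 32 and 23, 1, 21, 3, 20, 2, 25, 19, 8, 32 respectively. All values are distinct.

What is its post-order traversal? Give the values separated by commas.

23, 21, 1, 3, 2, 19, 25, 32, 8, 20

The first element of pre-order is the root; it splits in-order into left and right subtrees.
Root 20: left subtree has 4 nodes {23, 1, 21, 3}, right has 5 {2, 25, 19, 8, 32}.
  Root 3: left subtree has 3 nodes {23, 1, 21}, right has 0 { }.
    Root 1: left subtree has 1 node {23}, right has 1 {21}.
  Root 8: left subtree has 3 nodes {2, 25, 19}, right has 1 {32}.
    Root 25: left subtree has 1 node {2}, right has 1 {19}.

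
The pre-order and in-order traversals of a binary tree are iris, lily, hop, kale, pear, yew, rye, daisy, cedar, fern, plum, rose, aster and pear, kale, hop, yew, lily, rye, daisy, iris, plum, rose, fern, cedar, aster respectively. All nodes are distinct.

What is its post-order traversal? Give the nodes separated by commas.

pear, kale, yew, hop, daisy, rye, lily, rose, plum, fern, aster, cedar, iris

The first element of pre-order is the root; it splits in-order into left and right subtrees.
Root iris: left subtree has 7 nodes {pear, kale, hop, yew, lily, rye, daisy}, right has 5 {plum, rose, fern, cedar, aster}.
  Root lily: left subtree has 4 nodes {pear, kale, hop, yew}, right has 2 {rye, daisy}.
    Root hop: left subtree has 2 nodes {pear, kale}, right has 1 {yew}.
      Root kale: left subtree has 1 node {pear}, right has 0 { }.
    Root rye: left subtree has 0 nodes { }, right has 1 {daisy}.
  Root cedar: left subtree has 3 nodes {plum, rose, fern}, right has 1 {aster}.
    Root fern: left subtree has 2 nodes {plum, rose}, right has 0 { }.
      Root plum: left subtree has 0 nodes { }, right has 1 {rose}.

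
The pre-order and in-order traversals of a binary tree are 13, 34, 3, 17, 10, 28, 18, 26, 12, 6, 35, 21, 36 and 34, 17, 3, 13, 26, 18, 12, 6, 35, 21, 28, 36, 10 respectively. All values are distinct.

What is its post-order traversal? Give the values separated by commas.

17, 3, 34, 26, 21, 35, 6, 12, 18, 36, 28, 10, 13

The first element of pre-order is the root; it splits in-order into left and right subtrees.
Root 13: left subtree has 3 nodes {34, 17, 3}, right has 9 {26, 18, 12, 6, 35, 21, 28, 36, 10}.
  Root 34: left subtree has 0 nodes { }, right has 2 {17, 3}.
    Root 3: left subtree has 1 node {17}, right has 0 { }.
  Root 10: left subtree has 8 nodes {26, 18, 12, 6, 35, 21, 28, 36}, right has 0 { }.
    Root 28: left subtree has 6 nodes {26, 18, 12, 6, 35, 21}, right has 1 {36}.
      Root 18: left subtree has 1 node {26}, right has 4 {12, 6, 35, 21}.
        Root 12: left subtree has 0 nodes { }, right has 3 {6, 35, 21}.
          Root 6: left subtree has 0 nodes { }, right has 2 {35, 21}.
            Root 35: left subtree has 0 nodes { }, right has 1 {21}.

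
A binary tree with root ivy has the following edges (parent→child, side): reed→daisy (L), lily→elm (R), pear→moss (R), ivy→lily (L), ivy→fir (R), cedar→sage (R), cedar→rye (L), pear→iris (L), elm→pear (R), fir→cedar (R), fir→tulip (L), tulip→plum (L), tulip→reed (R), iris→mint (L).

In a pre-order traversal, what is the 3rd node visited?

elm

Pre-order visits the node, then its left subtree, then its right subtree.
Visit ivy.
At ivy: go left to lily.
  Visit lily.
  At lily: no left child.
  At lily: go right to elm.
    Visit elm.
    At elm: no left child.
    At elm: go right to pear.
      Visit pear.
      At pear: go left to iris.
        Visit iris.
        At iris: go left to mint.
          mint is a leaf — visit mint.
        At iris: no right child.
      At pear: go right to moss.
        moss is a leaf — visit moss.
At ivy: go right to fir.
  Visit fir.
  At fir: go left to tulip.
    Visit tulip.
    At tulip: go left to plum.
      plum is a leaf — visit plum.
    At tulip: go right to reed.
      Visit reed.
      At reed: go left to daisy.
        daisy is a leaf — visit daisy.
      At reed: no right child.
  At fir: go right to cedar.
    Visit cedar.
    At cedar: go left to rye.
      rye is a leaf — visit rye.
    At cedar: go right to sage.
      sage is a leaf — visit sage.
Full pre-order sequence: ivy, lily, elm, pear, iris, mint, moss, fir, tulip, plum, reed, daisy, cedar, rye, sage.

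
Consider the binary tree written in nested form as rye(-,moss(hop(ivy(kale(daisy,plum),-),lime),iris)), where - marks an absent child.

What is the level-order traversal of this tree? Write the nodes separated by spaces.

rye moss hop iris ivy lime kale daisy plum

Level-order visits nodes level by level from the root, left to right within each level.
Level 0: rye
Level 1: moss
Level 2: hop, iris
Level 3: ivy, lime
Level 4: kale
Level 5: daisy, plum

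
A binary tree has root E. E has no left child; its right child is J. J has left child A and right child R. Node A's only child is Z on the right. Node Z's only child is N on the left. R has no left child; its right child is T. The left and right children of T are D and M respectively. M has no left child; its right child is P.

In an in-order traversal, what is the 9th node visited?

In-order visits the left subtree, then the node, then the right subtree.
At E: no left child.
Visit E.
At E: go right to J.
  At J: go left to A.
    At A: no left child.
    Visit A.
    At A: go right to Z.
      At Z: go left to N.
        N is a leaf — visit N.
      Visit Z.
      At Z: no right child.
  Visit J.
  At J: go right to R.
    At R: no left child.
    Visit R.
    At R: go right to T.
      At T: go left to D.
        D is a leaf — visit D.
      Visit T.
      At T: go right to M.
        At M: no left child.
        Visit M.
        At M: go right to P.
          P is a leaf — visit P.
Full in-order sequence: E, A, N, Z, J, R, D, T, M, P.

M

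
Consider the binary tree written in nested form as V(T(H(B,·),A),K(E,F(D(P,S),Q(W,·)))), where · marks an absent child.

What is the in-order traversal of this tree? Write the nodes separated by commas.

In-order visits the left subtree, then the node, then the right subtree.
At V: go left to T.
  At T: go left to H.
    At H: go left to B.
      B is a leaf — visit B.
    Visit H.
    At H: no right child.
  Visit T.
  At T: go right to A.
    A is a leaf — visit A.
Visit V.
At V: go right to K.
  At K: go left to E.
    E is a leaf — visit E.
  Visit K.
  At K: go right to F.
    At F: go left to D.
      At D: go left to P.
        P is a leaf — visit P.
      Visit D.
      At D: go right to S.
        S is a leaf — visit S.
    Visit F.
    At F: go right to Q.
      At Q: go left to W.
        W is a leaf — visit W.
      Visit Q.
      At Q: no right child.

B, H, T, A, V, E, K, P, D, S, F, W, Q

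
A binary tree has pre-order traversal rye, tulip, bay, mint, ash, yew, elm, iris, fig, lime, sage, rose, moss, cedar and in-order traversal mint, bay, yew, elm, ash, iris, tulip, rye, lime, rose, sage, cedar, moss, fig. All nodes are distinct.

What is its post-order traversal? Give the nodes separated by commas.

The first element of pre-order is the root; it splits in-order into left and right subtrees.
Root rye: left subtree has 7 nodes {mint, bay, yew, elm, ash, iris, tulip}, right has 6 {lime, rose, sage, cedar, moss, fig}.
  Root tulip: left subtree has 6 nodes {mint, bay, yew, elm, ash, iris}, right has 0 { }.
    Root bay: left subtree has 1 node {mint}, right has 4 {yew, elm, ash, iris}.
      Root ash: left subtree has 2 nodes {yew, elm}, right has 1 {iris}.
        Root yew: left subtree has 0 nodes { }, right has 1 {elm}.
  Root fig: left subtree has 5 nodes {lime, rose, sage, cedar, moss}, right has 0 { }.
    Root lime: left subtree has 0 nodes { }, right has 4 {rose, sage, cedar, moss}.
      Root sage: left subtree has 1 node {rose}, right has 2 {cedar, moss}.
        Root moss: left subtree has 1 node {cedar}, right has 0 { }.

mint, elm, yew, iris, ash, bay, tulip, rose, cedar, moss, sage, lime, fig, rye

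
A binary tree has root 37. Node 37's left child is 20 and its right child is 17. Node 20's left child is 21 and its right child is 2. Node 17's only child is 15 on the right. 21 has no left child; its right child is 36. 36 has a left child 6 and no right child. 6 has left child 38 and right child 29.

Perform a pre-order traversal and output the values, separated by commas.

Pre-order visits the node, then its left subtree, then its right subtree.
Visit 37.
At 37: go left to 20.
  Visit 20.
  At 20: go left to 21.
    Visit 21.
    At 21: no left child.
    At 21: go right to 36.
      Visit 36.
      At 36: go left to 6.
        Visit 6.
        At 6: go left to 38.
          38 is a leaf — visit 38.
        At 6: go right to 29.
          29 is a leaf — visit 29.
      At 36: no right child.
  At 20: go right to 2.
    2 is a leaf — visit 2.
At 37: go right to 17.
  Visit 17.
  At 17: no left child.
  At 17: go right to 15.
    15 is a leaf — visit 15.

37, 20, 21, 36, 6, 38, 29, 2, 17, 15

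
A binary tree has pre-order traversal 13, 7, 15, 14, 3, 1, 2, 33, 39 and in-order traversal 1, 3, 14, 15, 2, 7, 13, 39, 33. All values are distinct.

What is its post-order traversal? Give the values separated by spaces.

The first element of pre-order is the root; it splits in-order into left and right subtrees.
Root 13: left subtree has 6 nodes {1, 3, 14, 15, 2, 7}, right has 2 {39, 33}.
  Root 7: left subtree has 5 nodes {1, 3, 14, 15, 2}, right has 0 { }.
    Root 15: left subtree has 3 nodes {1, 3, 14}, right has 1 {2}.
      Root 14: left subtree has 2 nodes {1, 3}, right has 0 { }.
        Root 3: left subtree has 1 node {1}, right has 0 { }.
  Root 33: left subtree has 1 node {39}, right has 0 { }.

1 3 14 2 15 7 39 33 13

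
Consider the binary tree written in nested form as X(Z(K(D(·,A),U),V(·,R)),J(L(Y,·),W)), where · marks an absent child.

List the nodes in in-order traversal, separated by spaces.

D A K U Z V R X Y L J W

In-order visits the left subtree, then the node, then the right subtree.
At X: go left to Z.
  At Z: go left to K.
    At K: go left to D.
      At D: no left child.
      Visit D.
      At D: go right to A.
        A is a leaf — visit A.
    Visit K.
    At K: go right to U.
      U is a leaf — visit U.
  Visit Z.
  At Z: go right to V.
    At V: no left child.
    Visit V.
    At V: go right to R.
      R is a leaf — visit R.
Visit X.
At X: go right to J.
  At J: go left to L.
    At L: go left to Y.
      Y is a leaf — visit Y.
    Visit L.
    At L: no right child.
  Visit J.
  At J: go right to W.
    W is a leaf — visit W.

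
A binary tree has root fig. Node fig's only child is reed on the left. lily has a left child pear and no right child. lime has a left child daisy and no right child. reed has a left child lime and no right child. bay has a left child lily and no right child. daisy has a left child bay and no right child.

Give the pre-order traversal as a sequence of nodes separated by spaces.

fig reed lime daisy bay lily pear

Pre-order visits the node, then its left subtree, then its right subtree.
Visit fig.
At fig: go left to reed.
  Visit reed.
  At reed: go left to lime.
    Visit lime.
    At lime: go left to daisy.
      Visit daisy.
      At daisy: go left to bay.
        Visit bay.
        At bay: go left to lily.
          Visit lily.
          At lily: go left to pear.
            pear is a leaf — visit pear.
          At lily: no right child.
        At bay: no right child.
      At daisy: no right child.
    At lime: no right child.
  At reed: no right child.
At fig: no right child.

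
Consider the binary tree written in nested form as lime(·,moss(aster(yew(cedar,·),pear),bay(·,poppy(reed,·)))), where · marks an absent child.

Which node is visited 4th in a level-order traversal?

Level-order visits nodes level by level from the root, left to right within each level.
Level 0: lime
Level 1: moss
Level 2: aster, bay
Level 3: yew, pear, poppy
Level 4: cedar, reed
Full level-order sequence: lime, moss, aster, bay, yew, pear, poppy, cedar, reed.

bay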